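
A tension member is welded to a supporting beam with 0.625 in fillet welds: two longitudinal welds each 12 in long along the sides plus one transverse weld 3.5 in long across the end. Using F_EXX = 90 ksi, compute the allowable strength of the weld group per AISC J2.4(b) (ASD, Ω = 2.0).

R_n/Ω ≈ 328 kip

t_e = 0.707 × 0.625 = 0.4419 in.
R_nwl = 0.6 × 90 × 0.4419 × 24 = 572.7 kip (longitudinal, 2 welds).
R_nwt = 0.6 × 90 × 0.4419 × 3.5 = 83.51 kip (transverse, base value).
(i) R_nwl + R_nwt = 656.2 kip; (ii) 0.85 R_nwl + 1.5 R_nwt = 612 kip.
R_n = max = 656.2 kip [governs: (i)]; R_n/Ω = 328.1 kip.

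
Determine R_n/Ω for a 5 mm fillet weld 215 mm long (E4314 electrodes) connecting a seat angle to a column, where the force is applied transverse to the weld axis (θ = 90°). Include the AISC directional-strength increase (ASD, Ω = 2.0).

R_n/Ω ≈ 147 kN

E43XX → F_EXX = 430 MPa.
t_e = 0.707 × 5 = 3.535 mm; A_we = 3.535 × 215 = 760 mm².
Directional factor: 1.0 + 0.5 sin^1.5(90°) = 1.5.
F_nw = 0.6 × 430 × 1.5 = 387 MPa.
R_n/Ω = (387 × 760) / 2.0 × 10⁻³ = 147.1 kN.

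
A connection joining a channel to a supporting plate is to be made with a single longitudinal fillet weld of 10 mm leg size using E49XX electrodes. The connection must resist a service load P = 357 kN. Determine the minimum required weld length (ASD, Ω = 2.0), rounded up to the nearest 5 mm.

E49XX → F_EXX = 490 MPa.
Throat t_e = 0.707 × 10 = 7.07 mm.
r_n/Ω = (0.6 × 490 × 7.07) / 2.0 = 1039 N/mm = 1.039 kN/mm.
L_req = P / (r_n/Ω) = 357 / 1.039 = 343.5 mm total.
Round up → use L = 345 mm.

L = 345 mm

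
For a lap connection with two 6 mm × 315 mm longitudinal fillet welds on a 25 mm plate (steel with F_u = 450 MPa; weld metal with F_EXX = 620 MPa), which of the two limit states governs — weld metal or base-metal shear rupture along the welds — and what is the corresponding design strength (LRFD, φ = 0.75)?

φR_n ≈ 746 kN (weld metal governs)

t_e = 0.707 × 6 = 4.242 mm; L = 630 mm.
Weld metal: φR_n = 0.75 × 0.6 × 620 × 4.242 × 630 × 10⁻³ = 745.6 kN.
Base metal (shear rupture): φR_n = 0.75 × 0.6 × 450 × 25 × 630 × 10⁻³ = 3189 kN.
Governing: weld metal.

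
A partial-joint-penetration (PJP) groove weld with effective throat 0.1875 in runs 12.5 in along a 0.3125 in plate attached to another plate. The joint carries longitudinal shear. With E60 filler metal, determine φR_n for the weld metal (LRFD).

E60XX → F_EXX = 60 ksi.
Effective throat (given) t_e = 0.1875 in.
A_we = 0.1875 × 12.5 = 2.344 in².
F_nw = 0.6 F_EXX = 36 ksi.
φR_n = 0.75 × 36 × 2.344 = 63.28 kip.

φR_n ≈ 63.3 kip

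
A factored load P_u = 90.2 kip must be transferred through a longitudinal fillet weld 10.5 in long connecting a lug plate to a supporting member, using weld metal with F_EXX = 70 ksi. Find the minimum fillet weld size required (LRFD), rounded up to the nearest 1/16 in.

Total weld length L = 10.5 in.
Required throat t_e = P_u / (φ × 0.6 F_EXX × L) = 90.2 / (0.75 × 0.6 × 70 × 10.5) = 0.2727 in.
Required leg w = t_e / 0.707 = 0.3857 in → use 7/16 in.

w = 7/16 in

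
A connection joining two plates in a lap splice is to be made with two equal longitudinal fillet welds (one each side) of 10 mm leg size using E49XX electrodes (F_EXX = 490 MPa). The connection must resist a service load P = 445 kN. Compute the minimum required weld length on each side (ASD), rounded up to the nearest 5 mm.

Throat t_e = 0.707 × 10 = 7.07 mm.
r_n/Ω = (0.6 × 490 × 7.07) / 2.0 = 1039 N/mm = 1.039 kN/mm.
L_req = P / (r_n/Ω) = 445 / 1.039 = 428.2 mm total.
Per side: 428.2 / 2 = 214.1 mm.
Round up → use L = 215 mm on each side.

L = 215 mm on each side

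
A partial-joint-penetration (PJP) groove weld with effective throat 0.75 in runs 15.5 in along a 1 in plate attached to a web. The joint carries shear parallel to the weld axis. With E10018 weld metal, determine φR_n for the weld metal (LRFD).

φR_n ≈ 523 kip

E100XX → F_EXX = 100 ksi.
Effective throat (given) t_e = 0.75 in.
A_we = 0.75 × 15.5 = 11.62 in².
F_nw = 0.6 F_EXX = 60 ksi.
φR_n = 0.75 × 60 × 11.62 = 523.1 kip.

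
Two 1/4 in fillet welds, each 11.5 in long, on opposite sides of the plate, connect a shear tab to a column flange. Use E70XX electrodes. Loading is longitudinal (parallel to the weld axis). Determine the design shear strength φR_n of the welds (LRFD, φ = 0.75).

φR_n ≈ 128 kips

E70XX → F_EXX = 70 ksi.
Effective throat t_e = 0.707 × 0.25 = 0.1767 in.
Total length L = 23 in; A_we = 0.1767 × 23 = 4.065 in².
F_nw = 0.6 F_EXX = 0.6 × 70 = 42 ksi.
φR_n = 0.75 × 42 × 4.065 = 128.1 kips.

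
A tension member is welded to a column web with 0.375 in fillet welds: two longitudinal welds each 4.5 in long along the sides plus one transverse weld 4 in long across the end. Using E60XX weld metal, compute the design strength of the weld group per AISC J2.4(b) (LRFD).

φR_n ≈ 97.7 kips

E60XX → F_EXX = 60 ksi.
t_e = 0.707 × 0.375 = 0.2651 in.
R_nwl = 0.6 × 60 × 0.2651 × 9 = 85.9 kips (longitudinal, 2 welds).
R_nwt = 0.6 × 60 × 0.2651 × 4 = 38.18 kips (transverse, base value).
(i) R_nwl + R_nwt = 124.1 kips; (ii) 0.85 R_nwl + 1.5 R_nwt = 130.3 kips.
R_n = max = 130.3 kips [governs: (ii)]; φR_n = 97.71 kips.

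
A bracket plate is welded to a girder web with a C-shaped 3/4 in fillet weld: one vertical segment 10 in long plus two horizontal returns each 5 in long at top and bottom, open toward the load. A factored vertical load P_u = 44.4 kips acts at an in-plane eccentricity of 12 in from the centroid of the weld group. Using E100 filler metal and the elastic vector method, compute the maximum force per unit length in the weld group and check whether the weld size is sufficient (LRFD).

E100XX → F_EXX = 100 ksi.
Total weld length L_w = 20 in. Treat welds as unit-width lines.
Centroid: x̄ = 2×5×2.5 / 20 = 1.25 in from the vertical weld.
Polar moment about centroid: J = I_x + I_y = [10³/12 + 2×5×5²] + [10×1.25² + 2(5³/12 + 5×1.25²)] = 385.4 in³.
Direct shear f_v = P/L_w = 44.4 / 20 = 2.22 kip/in (vertical).
Torsion M = P·e = 44.4 × 12 = 532.8 kip·in.
Critical point at (x, y) = (3.75, 5) from centroid. f_tx = M·y/J = 6.912 kip/in; f_ty = M·x/J = 5.184 kip/in.
Resultant f_max = √[f_tx² + (f_v + f_ty)²] = √[6.912² + (2.22 + 5.184)²] = 10.13 kip/in.
Capacity per unit length: φr_n = 0.75 × 0.6 × 100 × (0.707 × 0.75) = 23.86 kip/in.
10.13 ≤ 23.86 → adequate.

f_max ≈ 10.1 kip/in; adequate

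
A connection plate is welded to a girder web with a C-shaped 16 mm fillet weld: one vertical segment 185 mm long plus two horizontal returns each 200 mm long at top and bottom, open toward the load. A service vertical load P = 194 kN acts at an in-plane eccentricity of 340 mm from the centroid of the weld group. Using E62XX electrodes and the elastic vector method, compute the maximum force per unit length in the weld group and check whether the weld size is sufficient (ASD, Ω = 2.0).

E62XX → F_EXX = 620 MPa.
Total weld length L_w = 585 mm. Treat welds as unit-width lines.
Centroid: x̄ = 2×200×100 / 585 = 68.38 mm from the vertical weld.
Polar moment about centroid: J = I_x + I_y = [185³/12 + 2×200×92.5²] + [185×68.38² + 2(200³/12 + 200×31.62²)] = 6548000 mm³.
Direct shear f_v = P/L_w = 194×10³ / 585 = 331.6 N/mm (vertical).
Torsion M = P·e = 194×10³ × 340 = 65960000 N·mm.
Critical point at (x, y) = (131.6, 92.5) from centroid. f_tx = M·y/J = 931.7 N/mm; f_ty = M·x/J = 1326 N/mm.
Resultant f_max = √[f_tx² + (f_v + f_ty)²] = √[931.7² + (331.6 + 1326)²] = 1901 N/mm.
Capacity per unit length: r_n/Ω = (1/2.0) × 0.6 × 620 × (0.707 × 16) = 2104 N/mm.
1901 ≤ 2104 → adequate.

f_max ≈ 1900 N/mm; adequate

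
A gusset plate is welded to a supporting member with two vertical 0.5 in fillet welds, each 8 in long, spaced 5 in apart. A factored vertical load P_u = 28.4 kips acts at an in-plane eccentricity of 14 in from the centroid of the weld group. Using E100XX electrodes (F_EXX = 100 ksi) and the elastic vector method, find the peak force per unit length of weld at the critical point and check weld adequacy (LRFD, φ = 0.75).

f_max ≈ 11.2 kip/in; adequate

Total weld length L_w = 16 in. Treat welds as unit-width lines.
Polar moment about centroid: J = 2[d³/12 + d(b/2)²] = 2[8³/12 + 8×2.5²] = 185.3 in³.
Direct shear f_v = P/L_w = 28.4 / 16 = 1.775 kip/in (vertical).
Torsion M = P·e = 28.4 × 14 = 397.6 kip·in.
Critical point at (x, y) = (2.5, 4) from centroid. f_tx = M·y/J = 8.581 kip/in; f_ty = M·x/J = 5.363 kip/in.
Resultant f_max = √[f_tx² + (f_v + f_ty)²] = √[8.581² + (1.775 + 5.363)²] = 11.16 kip/in.
Capacity per unit length: φr_n = 0.75 × 0.6 × 100 × (0.707 × 0.5) = 15.91 kip/in.
11.16 ≤ 15.91 → adequate.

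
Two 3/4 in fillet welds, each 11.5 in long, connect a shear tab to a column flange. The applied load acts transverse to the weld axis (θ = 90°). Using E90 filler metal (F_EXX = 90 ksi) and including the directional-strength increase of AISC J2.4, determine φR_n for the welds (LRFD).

φR_n ≈ 741 kips

t_e = 0.707 × 0.75 = 0.5302 in; A_we = 0.5302 × 23 = 12.2 in².
Directional factor: 1.0 + 0.5 sin^1.5(90°) = 1.5.
F_nw = 0.6 × 90 × 1.5 = 81 ksi.
φR_n = 0.75 × 81 × 12.2 = 740.9 kips.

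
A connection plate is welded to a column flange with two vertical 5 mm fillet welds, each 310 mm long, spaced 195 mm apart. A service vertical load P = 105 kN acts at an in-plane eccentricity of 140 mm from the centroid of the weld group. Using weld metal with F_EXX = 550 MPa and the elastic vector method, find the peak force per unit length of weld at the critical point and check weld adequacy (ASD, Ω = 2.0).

Total weld length L_w = 620 mm. Treat welds as unit-width lines.
Polar moment about centroid: J = 2[d³/12 + d(b/2)²] = 2[310³/12 + 310×97.5²] = 10860000 mm³.
Direct shear f_v = P/L_w = 105×10³ / 620 = 169.4 N/mm (vertical).
Torsion M = P·e = 105×10³ × 140 = 14700000 N·mm.
Critical point at (x, y) = (97.5, 155) from centroid. f_tx = M·y/J = 209.8 N/mm; f_ty = M·x/J = 132 N/mm.
Resultant f_max = √[f_tx² + (f_v + f_ty)²] = √[209.8² + (169.4 + 132)²] = 367.2 N/mm.
Capacity per unit length: r_n/Ω = (1/2.0) × 0.6 × 550 × (0.707 × 5) = 583.3 N/mm.
367.2 ≤ 583.3 → adequate.

f_max ≈ 367 N/mm; adequate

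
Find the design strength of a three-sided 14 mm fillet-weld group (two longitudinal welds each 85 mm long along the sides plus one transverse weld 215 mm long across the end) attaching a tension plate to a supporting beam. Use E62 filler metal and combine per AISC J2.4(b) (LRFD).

φR_n ≈ 1290 kN

E62XX → F_EXX = 620 MPa.
t_e = 0.707 × 14 = 9.898 mm.
R_nwl = 0.6 × 620 × 9.898 × 170 × 10⁻³ = 625.9 kN (longitudinal, 2 welds).
R_nwt = 0.6 × 620 × 9.898 × 215 × 10⁻³ = 791.6 kN (transverse, base value).
(i) R_nwl + R_nwt = 1418 kN; (ii) 0.85 R_nwl + 1.5 R_nwt = 1720 kN.
R_n = max = 1720 kN [governs: (ii)]; φR_n = 1290 kN.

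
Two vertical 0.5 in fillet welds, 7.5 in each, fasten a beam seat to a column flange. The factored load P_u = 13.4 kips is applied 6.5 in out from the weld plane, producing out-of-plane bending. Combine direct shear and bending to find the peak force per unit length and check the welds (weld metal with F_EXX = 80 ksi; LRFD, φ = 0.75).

L_w = 2 × 7.5 = 15 in; section modulus (unit throat) S = 2 × L²/6 = 18.75 in².
Direct shear f_v = P/L_w = 13.4/15 = 0.8933 kip/in.
Moment M = P × e = 13.4 × 6.5 = 87.1 kip·in; bending f_b = M/S = 4.645 kip/in.
f_max = √(f_v² + f_b²) = √(0.8933² + 4.645²) = 4.73 kip/in.
φr_n = 0.75 × 0.6 × 80 × (0.707 × 0.5) = 12.73 kip/in → adequate.

f_max ≈ 4.73 kip/in; adequate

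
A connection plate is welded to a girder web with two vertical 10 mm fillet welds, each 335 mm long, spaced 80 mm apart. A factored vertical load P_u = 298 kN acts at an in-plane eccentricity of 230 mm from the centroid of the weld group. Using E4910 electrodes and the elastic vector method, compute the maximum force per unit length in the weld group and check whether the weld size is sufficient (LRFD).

f_max ≈ 1770 N/mm; NOT adequate

E49XX → F_EXX = 490 MPa.
Total weld length L_w = 670 mm. Treat welds as unit-width lines.
Polar moment about centroid: J = 2[d³/12 + d(b/2)²] = 2[335³/12 + 335×40²] = 7338000 mm³.
Direct shear f_v = P/L_w = 298×10³ / 670 = 444.8 N/mm (vertical).
Torsion M = P·e = 298×10³ × 230 = 68540000 N·mm.
Critical point at (x, y) = (40, 167.5) from centroid. f_tx = M·y/J = 1565 N/mm; f_ty = M·x/J = 373.6 N/mm.
Resultant f_max = √[f_tx² + (f_v + f_ty)²] = √[1565² + (444.8 + 373.6)²] = 1766 N/mm.
Capacity per unit length: φr_n = 0.75 × 0.6 × 490 × (0.707 × 10) = 1559 N/mm.
1766 > 1559 → NOT adequate.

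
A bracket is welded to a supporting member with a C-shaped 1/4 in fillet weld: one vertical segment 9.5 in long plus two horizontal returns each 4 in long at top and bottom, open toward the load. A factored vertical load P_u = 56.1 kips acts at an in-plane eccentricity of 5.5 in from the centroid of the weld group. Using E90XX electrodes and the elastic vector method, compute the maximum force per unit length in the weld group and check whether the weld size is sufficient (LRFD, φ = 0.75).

f_max ≈ 8.43 kip/in; NOT adequate

E90XX → F_EXX = 90 ksi.
Total weld length L_w = 17.5 in. Treat welds as unit-width lines.
Centroid: x̄ = 2×4×2 / 17.5 = 0.9143 in from the vertical weld.
Polar moment about centroid: J = I_x + I_y = [9.5³/12 + 2×4×4.75²] + [9.5×0.9143² + 2(4³/12 + 4×1.086²)] = 280 in³.
Direct shear f_v = P/L_w = 56.1 / 17.5 = 3.206 kip/in (vertical).
Torsion M = P·e = 56.1 × 5.5 = 308.55 kip·in.
Critical point at (x, y) = (3.086, 4.75) from centroid. f_tx = M·y/J = 5.235 kip/in; f_ty = M·x/J = 3.401 kip/in.
Resultant f_max = √[f_tx² + (f_v + f_ty)²] = √[5.235² + (3.206 + 3.401)²] = 8.429 kip/in.
Capacity per unit length: φr_n = 0.75 × 0.6 × 90 × (0.707 × 0.25) = 7.158 kip/in.
8.429 > 7.158 → NOT adequate.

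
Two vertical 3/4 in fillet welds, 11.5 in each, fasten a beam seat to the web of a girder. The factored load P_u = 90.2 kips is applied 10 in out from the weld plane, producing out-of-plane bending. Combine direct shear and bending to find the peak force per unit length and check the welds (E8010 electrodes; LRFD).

E80XX → F_EXX = 80 ksi.
L_w = 2 × 11.5 = 23 in; section modulus (unit throat) S = 2 × L²/6 = 44.08 in².
Direct shear f_v = P/L_w = 90.2/23 = 3.922 kip/in.
Moment M = P × e = 90.2 × 10 = 902 kip·in; bending f_b = M/S = 20.46 kip/in.
f_max = √(f_v² + f_b²) = √(3.922² + 20.46²) = 20.83 kip/in.
φr_n = 0.75 × 0.6 × 80 × (0.707 × 0.75) = 19.09 kip/in → NOT adequate.

f_max ≈ 20.8 kip/in; NOT adequate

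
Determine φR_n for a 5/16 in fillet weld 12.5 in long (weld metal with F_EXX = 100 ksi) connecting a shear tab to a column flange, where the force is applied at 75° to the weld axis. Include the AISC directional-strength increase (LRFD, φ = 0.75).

φR_n ≈ 183 kip

t_e = 0.707 × 0.3125 = 0.2209 in; A_we = 0.2209 × 12.5 = 2.762 in².
Directional factor: 1.0 + 0.5 sin^1.5(75°) = 1.475.
F_nw = 0.6 × 100 × 1.475 = 88.48 ksi.
φR_n = 0.75 × 88.48 × 2.762 = 183.3 kip.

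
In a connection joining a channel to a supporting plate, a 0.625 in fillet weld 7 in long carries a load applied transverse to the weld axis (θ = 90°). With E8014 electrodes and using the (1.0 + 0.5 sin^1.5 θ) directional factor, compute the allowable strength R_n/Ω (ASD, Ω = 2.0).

R_n/Ω ≈ 111 kip

E80XX → F_EXX = 80 ksi.
t_e = 0.707 × 0.625 = 0.4419 in; A_we = 0.4419 × 7 = 3.093 in².
Directional factor: 1.0 + 0.5 sin^1.5(90°) = 1.5.
F_nw = 0.6 × 80 × 1.5 = 72 ksi.
R_n/Ω = (72 × 3.093) / 2.0 = 111.4 kip.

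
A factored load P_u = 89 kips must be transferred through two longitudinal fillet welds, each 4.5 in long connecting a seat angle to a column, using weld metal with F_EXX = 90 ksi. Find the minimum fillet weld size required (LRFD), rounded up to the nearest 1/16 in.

Total weld length L = 9 in.
Required throat t_e = P_u / (φ × 0.6 F_EXX × L) = 89 / (0.75 × 0.6 × 90 × 9) = 0.2442 in.
Required leg w = t_e / 0.707 = 0.3454 in → use 3/8 in.

w = 3/8 in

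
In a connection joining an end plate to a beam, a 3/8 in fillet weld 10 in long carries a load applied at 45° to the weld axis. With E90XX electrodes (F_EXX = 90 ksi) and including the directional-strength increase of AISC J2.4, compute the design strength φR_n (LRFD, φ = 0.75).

φR_n ≈ 139 kip

t_e = 0.707 × 0.375 = 0.2651 in; A_we = 0.2651 × 10 = 2.651 in².
Directional factor: 1.0 + 0.5 sin^1.5(45°) = 1.297.
F_nw = 0.6 × 90 × 1.297 = 70.05 ksi.
φR_n = 0.75 × 70.05 × 2.651 = 139.3 kip.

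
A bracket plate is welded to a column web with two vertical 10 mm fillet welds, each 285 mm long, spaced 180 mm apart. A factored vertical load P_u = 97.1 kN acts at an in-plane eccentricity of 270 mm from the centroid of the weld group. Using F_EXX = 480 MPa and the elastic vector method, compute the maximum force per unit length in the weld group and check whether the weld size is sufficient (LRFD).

Total weld length L_w = 570 mm. Treat welds as unit-width lines.
Polar moment about centroid: J = 2[d³/12 + d(b/2)²] = 2[285³/12 + 285×90²] = 8475000 mm³.
Direct shear f_v = P/L_w = 97.1×10³ / 570 = 170.4 N/mm (vertical).
Torsion M = P·e = 97.1×10³ × 270 = 26217000 N·mm.
Critical point at (x, y) = (90, 142.5) from centroid. f_tx = M·y/J = 440.8 N/mm; f_ty = M·x/J = 278.4 N/mm.
Resultant f_max = √[f_tx² + (f_v + f_ty)²] = √[440.8² + (170.4 + 278.4)²] = 629 N/mm.
Capacity per unit length: φr_n = 0.75 × 0.6 × 480 × (0.707 × 10) = 1527 N/mm.
629 ≤ 1527 → adequate.

f_max ≈ 629 N/mm; adequate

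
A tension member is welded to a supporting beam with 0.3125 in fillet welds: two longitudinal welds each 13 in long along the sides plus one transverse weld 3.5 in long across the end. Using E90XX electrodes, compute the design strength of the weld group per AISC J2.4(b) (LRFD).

E90XX → F_EXX = 90 ksi.
t_e = 0.707 × 0.3125 = 0.2209 in.
R_nwl = 0.6 × 90 × 0.2209 × 26 = 310.2 kips (longitudinal, 2 welds).
R_nwt = 0.6 × 90 × 0.2209 × 3.5 = 41.76 kips (transverse, base value).
(i) R_nwl + R_nwt = 352 kips; (ii) 0.85 R_nwl + 1.5 R_nwt = 326.3 kips.
R_n = max = 352 kips [governs: (i)]; φR_n = 264 kips.

φR_n ≈ 264 kips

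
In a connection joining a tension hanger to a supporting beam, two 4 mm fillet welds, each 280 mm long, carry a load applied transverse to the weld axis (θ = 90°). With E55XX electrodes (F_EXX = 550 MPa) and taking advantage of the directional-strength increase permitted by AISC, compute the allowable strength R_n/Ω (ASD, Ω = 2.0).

t_e = 0.707 × 4 = 2.828 mm; A_we = 2.828 × 560 = 1584 mm².
Directional factor: 1.0 + 0.5 sin^1.5(90°) = 1.5.
F_nw = 0.6 × 550 × 1.5 = 495 MPa.
R_n/Ω = (495 × 1584) / 2.0 × 10⁻³ = 392 kN.

R_n/Ω ≈ 392 kN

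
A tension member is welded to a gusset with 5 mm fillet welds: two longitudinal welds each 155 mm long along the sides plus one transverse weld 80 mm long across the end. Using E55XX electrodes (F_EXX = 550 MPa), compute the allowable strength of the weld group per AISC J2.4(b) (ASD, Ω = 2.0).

R_n/Ω ≈ 227 kN

t_e = 0.707 × 5 = 3.535 mm.
R_nwl = 0.6 × 550 × 3.535 × 310 × 10⁻³ = 361.6 kN (longitudinal, 2 welds).
R_nwt = 0.6 × 550 × 3.535 × 80 × 10⁻³ = 93.32 kN (transverse, base value).
(i) R_nwl + R_nwt = 455 kN; (ii) 0.85 R_nwl + 1.5 R_nwt = 447.4 kN.
R_n = max = 455 kN [governs: (i)]; R_n/Ω = 227.5 kN.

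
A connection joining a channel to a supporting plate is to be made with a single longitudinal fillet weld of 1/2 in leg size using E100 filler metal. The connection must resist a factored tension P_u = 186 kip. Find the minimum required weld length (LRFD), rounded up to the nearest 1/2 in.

E100XX → F_EXX = 100 ksi.
Throat t_e = 0.707 × 0.5 = 0.3535 in.
φr_n = 0.75 × 0.6 × 100 × 0.3535 = 15.91 kip/in.
L_req = P_u / φr_n = 186 / 15.91 = 11.69 in total.
Round up → use L = 12 in.

L = 12 in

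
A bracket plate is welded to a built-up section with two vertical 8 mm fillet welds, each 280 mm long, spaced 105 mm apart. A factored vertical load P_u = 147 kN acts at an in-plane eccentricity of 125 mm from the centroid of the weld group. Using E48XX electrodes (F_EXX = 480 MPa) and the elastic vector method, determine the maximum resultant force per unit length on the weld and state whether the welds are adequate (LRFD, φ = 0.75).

Total weld length L_w = 560 mm. Treat welds as unit-width lines.
Polar moment about centroid: J = 2[d³/12 + d(b/2)²] = 2[280³/12 + 280×52.5²] = 5202000 mm³.
Direct shear f_v = P/L_w = 147×10³ / 560 = 262.5 N/mm (vertical).
Torsion M = P·e = 147×10³ × 125 = 18375000 N·mm.
Critical point at (x, y) = (52.5, 140) from centroid. f_tx = M·y/J = 494.5 N/mm; f_ty = M·x/J = 185.4 N/mm.
Resultant f_max = √[f_tx² + (f_v + f_ty)²] = √[494.5² + (262.5 + 185.4)²] = 667.2 N/mm.
Capacity per unit length: φr_n = 0.75 × 0.6 × 480 × (0.707 × 8) = 1222 N/mm.
667.2 ≤ 1222 → adequate.

f_max ≈ 667 N/mm; adequate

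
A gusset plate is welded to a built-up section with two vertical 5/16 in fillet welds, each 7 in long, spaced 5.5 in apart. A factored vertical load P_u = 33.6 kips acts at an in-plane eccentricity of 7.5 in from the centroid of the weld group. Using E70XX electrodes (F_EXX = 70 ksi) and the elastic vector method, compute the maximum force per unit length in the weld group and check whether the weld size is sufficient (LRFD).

f_max ≈ 8.57 kip/in; NOT adequate

Total weld length L_w = 14 in. Treat welds as unit-width lines.
Polar moment about centroid: J = 2[d³/12 + d(b/2)²] = 2[7³/12 + 7×2.75²] = 163 in³.
Direct shear f_v = P/L_w = 33.6 / 14 = 2.4 kip/in (vertical).
Torsion M = P·e = 33.6 × 7.5 = 252 kip·in.
Critical point at (x, y) = (2.75, 3.5) from centroid. f_tx = M·y/J = 5.41 kip/in; f_ty = M·x/J = 4.25 kip/in.
Resultant f_max = √[f_tx² + (f_v + f_ty)²] = √[5.41² + (2.4 + 4.25)²] = 8.573 kip/in.
Capacity per unit length: φr_n = 0.75 × 0.6 × 70 × (0.707 × 0.3125) = 6.96 kip/in.
8.573 > 6.96 → NOT adequate.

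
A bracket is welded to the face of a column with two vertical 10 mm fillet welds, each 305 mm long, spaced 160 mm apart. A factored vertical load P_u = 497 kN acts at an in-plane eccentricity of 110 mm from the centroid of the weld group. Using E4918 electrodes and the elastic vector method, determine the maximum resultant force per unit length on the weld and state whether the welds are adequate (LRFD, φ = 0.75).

f_max ≈ 1640 N/mm; NOT adequate

E49XX → F_EXX = 490 MPa.
Total weld length L_w = 610 mm. Treat welds as unit-width lines.
Polar moment about centroid: J = 2[d³/12 + d(b/2)²] = 2[305³/12 + 305×80²] = 8633000 mm³.
Direct shear f_v = P/L_w = 497×10³ / 610 = 814.8 N/mm (vertical).
Torsion M = P·e = 497×10³ × 110 = 54670000 N·mm.
Critical point at (x, y) = (80, 152.5) from centroid. f_tx = M·y/J = 965.8 N/mm; f_ty = M·x/J = 506.6 N/mm.
Resultant f_max = √[f_tx² + (f_v + f_ty)²] = √[965.8² + (814.8 + 506.6)²] = 1637 N/mm.
Capacity per unit length: φr_n = 0.75 × 0.6 × 490 × (0.707 × 10) = 1559 N/mm.
1637 > 1559 → NOT adequate.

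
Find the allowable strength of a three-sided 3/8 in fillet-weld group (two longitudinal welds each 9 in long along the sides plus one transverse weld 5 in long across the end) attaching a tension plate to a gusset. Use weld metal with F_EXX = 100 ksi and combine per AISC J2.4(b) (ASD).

R_n/Ω ≈ 183 kips

t_e = 0.707 × 0.375 = 0.2651 in.
R_nwl = 0.6 × 100 × 0.2651 × 18 = 286.3 kips (longitudinal, 2 welds).
R_nwt = 0.6 × 100 × 0.2651 × 5 = 79.54 kips (transverse, base value).
(i) R_nwl + R_nwt = 365.9 kips; (ii) 0.85 R_nwl + 1.5 R_nwt = 362.7 kips.
R_n = max = 365.9 kips [governs: (i)]; R_n/Ω = 182.9 kips.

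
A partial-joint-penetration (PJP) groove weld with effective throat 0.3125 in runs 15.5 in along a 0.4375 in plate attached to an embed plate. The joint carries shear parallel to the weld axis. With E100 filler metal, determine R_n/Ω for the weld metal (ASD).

E100XX → F_EXX = 100 ksi.
Effective throat (given) t_e = 0.3125 in.
A_we = 0.3125 × 15.5 = 4.844 in².
F_nw = 0.6 F_EXX = 60 ksi.
R_n/Ω = (60 × 4.844) / 2.0 = 145.3 kip.

R_n/Ω ≈ 145 kip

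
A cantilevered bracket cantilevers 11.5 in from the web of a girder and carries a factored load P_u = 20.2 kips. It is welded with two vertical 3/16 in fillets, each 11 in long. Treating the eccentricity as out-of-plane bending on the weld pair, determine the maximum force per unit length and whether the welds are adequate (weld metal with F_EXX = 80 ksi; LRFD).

f_max ≈ 5.83 kip/in; NOT adequate

L_w = 2 × 11 = 22 in; section modulus (unit throat) S = 2 × L²/6 = 40.33 in².
Direct shear f_v = P/L_w = 20.2/22 = 0.9182 kip/in.
Moment M = P × e = 20.2 × 11.5 = 232.3 kip·in; bending f_b = M/S = 5.76 kip/in.
f_max = √(f_v² + f_b²) = √(0.9182² + 5.76²) = 5.832 kip/in.
φr_n = 0.75 × 0.6 × 80 × (0.707 × 0.1875) = 4.772 kip/in → NOT adequate.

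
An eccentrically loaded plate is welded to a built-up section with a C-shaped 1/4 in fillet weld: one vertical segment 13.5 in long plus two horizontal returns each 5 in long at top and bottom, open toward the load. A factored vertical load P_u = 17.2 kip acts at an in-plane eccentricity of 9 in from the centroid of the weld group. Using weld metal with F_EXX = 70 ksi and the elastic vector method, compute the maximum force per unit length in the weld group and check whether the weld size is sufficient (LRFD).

Total weld length L_w = 23.5 in. Treat welds as unit-width lines.
Centroid: x̄ = 2×5×2.5 / 23.5 = 1.064 in from the vertical weld.
Polar moment about centroid: J = I_x + I_y = [13.5³/12 + 2×5×6.75²] + [13.5×1.064² + 2(5³/12 + 5×1.436²)] = 717.4 in³.
Direct shear f_v = P/L_w = 17.2 / 23.5 = 0.7319 kip/in (vertical).
Torsion M = P·e = 17.2 × 9 = 154.8 kip·in.
Critical point at (x, y) = (3.936, 6.75) from centroid. f_tx = M·y/J = 1.457 kip/in; f_ty = M·x/J = 0.8494 kip/in.
Resultant f_max = √[f_tx² + (f_v + f_ty)²] = √[1.457² + (0.7319 + 0.8494)²] = 2.15 kip/in.
Capacity per unit length: φr_n = 0.75 × 0.6 × 70 × (0.707 × 0.25) = 5.568 kip/in.
2.15 ≤ 5.568 → adequate.

f_max ≈ 2.15 kip/in; adequate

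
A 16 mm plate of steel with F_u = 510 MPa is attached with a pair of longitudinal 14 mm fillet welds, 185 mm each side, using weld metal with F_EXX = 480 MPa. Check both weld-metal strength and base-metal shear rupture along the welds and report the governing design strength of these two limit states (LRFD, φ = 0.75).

φR_n ≈ 791 kN (weld metal governs)

t_e = 0.707 × 14 = 9.898 mm; L = 370 mm.
Weld metal: φR_n = 0.75 × 0.6 × 480 × 9.898 × 370 × 10⁻³ = 791 kN.
Base metal (shear rupture): φR_n = 0.75 × 0.6 × 510 × 16 × 370 × 10⁻³ = 1359 kN.
Governing: weld metal.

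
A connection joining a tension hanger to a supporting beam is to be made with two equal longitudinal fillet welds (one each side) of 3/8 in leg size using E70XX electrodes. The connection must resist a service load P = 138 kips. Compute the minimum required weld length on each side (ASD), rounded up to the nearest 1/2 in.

E70XX → F_EXX = 70 ksi.
Throat t_e = 0.707 × 0.375 = 0.2651 in.
r_n/Ω = (0.6 × 70 × 0.2651) / 2.0 = 5.568 kip/in.
L_req = P / (r_n/Ω) = 138 / 5.568 = 24.79 in total.
Per side: 24.79 / 2 = 12.39 in.
Round up → use L = 12.5 in on each side.

L = 12.5 in on each side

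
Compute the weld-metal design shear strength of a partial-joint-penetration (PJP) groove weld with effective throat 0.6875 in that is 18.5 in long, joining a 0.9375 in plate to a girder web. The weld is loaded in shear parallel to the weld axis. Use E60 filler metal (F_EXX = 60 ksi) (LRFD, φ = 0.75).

Effective throat (given) t_e = 0.6875 in.
A_we = 0.6875 × 18.5 = 12.72 in².
F_nw = 0.6 F_EXX = 36 ksi.
φR_n = 0.75 × 36 × 12.72 = 343.4 kips.

φR_n ≈ 343 kips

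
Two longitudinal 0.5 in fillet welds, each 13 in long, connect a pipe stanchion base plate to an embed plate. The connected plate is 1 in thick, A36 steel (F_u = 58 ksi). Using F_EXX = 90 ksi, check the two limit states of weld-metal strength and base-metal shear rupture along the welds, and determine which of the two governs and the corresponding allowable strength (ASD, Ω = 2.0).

R_n/Ω ≈ 248 kips (weld metal governs)

t_e = 0.707 × 0.5 = 0.3535 in; L = 26 in.
Weld metal: R_n/Ω = (1/2.0) × 0.6 × 90 × 0.3535 × 26 = 248.2 kips.
Base metal (shear rupture): R_n/Ω = (1/2.0) × 0.6 × 58 × 1 × 26 = 452.4 kips.
Governing: weld metal.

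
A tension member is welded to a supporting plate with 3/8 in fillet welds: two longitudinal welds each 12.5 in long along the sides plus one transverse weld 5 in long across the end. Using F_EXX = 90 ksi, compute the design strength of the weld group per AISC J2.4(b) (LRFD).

φR_n ≈ 322 kips

t_e = 0.707 × 0.375 = 0.2651 in.
R_nwl = 0.6 × 90 × 0.2651 × 25 = 357.9 kips (longitudinal, 2 welds).
R_nwt = 0.6 × 90 × 0.2651 × 5 = 71.58 kips (transverse, base value).
(i) R_nwl + R_nwt = 429.5 kips; (ii) 0.85 R_nwl + 1.5 R_nwt = 411.6 kips.
R_n = max = 429.5 kips [governs: (i)]; φR_n = 322.1 kips.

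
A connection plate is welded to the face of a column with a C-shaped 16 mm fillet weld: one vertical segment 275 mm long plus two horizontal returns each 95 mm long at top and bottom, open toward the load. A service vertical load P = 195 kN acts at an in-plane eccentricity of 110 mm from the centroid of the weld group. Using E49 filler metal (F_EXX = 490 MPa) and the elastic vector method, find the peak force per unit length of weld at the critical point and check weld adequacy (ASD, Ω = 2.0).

f_max ≈ 872 N/mm; adequate

Total weld length L_w = 465 mm. Treat welds as unit-width lines.
Centroid: x̄ = 2×95×47.5 / 465 = 19.41 mm from the vertical weld.
Polar moment about centroid: J = I_x + I_y = [275³/12 + 2×95×137.5²] + [275×19.41² + 2(95³/12 + 95×28.09²)] = 5722000 mm³.
Direct shear f_v = P/L_w = 195×10³ / 465 = 419.4 N/mm (vertical).
Torsion M = P·e = 195×10³ × 110 = 21450000 N·mm.
Critical point at (x, y) = (75.59, 137.5) from centroid. f_tx = M·y/J = 515.5 N/mm; f_ty = M·x/J = 283.4 N/mm.
Resultant f_max = √[f_tx² + (f_v + f_ty)²] = √[515.5² + (419.4 + 283.4)²] = 871.5 N/mm.
Capacity per unit length: r_n/Ω = (1/2.0) × 0.6 × 490 × (0.707 × 16) = 1663 N/mm.
871.5 ≤ 1663 → adequate.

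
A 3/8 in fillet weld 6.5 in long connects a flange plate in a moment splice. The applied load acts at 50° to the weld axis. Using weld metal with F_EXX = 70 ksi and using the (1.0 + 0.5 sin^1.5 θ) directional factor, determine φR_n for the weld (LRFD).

φR_n ≈ 72.5 kip

t_e = 0.707 × 0.375 = 0.2651 in; A_we = 0.2651 × 6.5 = 1.723 in².
Directional factor: 1.0 + 0.5 sin^1.5(50°) = 1.335.
F_nw = 0.6 × 70 × 1.335 = 56.08 ksi.
φR_n = 0.75 × 56.08 × 1.723 = 72.48 kip.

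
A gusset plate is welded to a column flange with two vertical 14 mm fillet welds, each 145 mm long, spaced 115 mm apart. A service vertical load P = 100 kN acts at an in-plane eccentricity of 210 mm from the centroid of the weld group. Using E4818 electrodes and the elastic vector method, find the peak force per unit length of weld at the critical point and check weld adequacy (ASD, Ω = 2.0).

E48XX → F_EXX = 480 MPa.
Total weld length L_w = 290 mm. Treat welds as unit-width lines.
Polar moment about centroid: J = 2[d³/12 + d(b/2)²] = 2[145³/12 + 145×57.5²] = 1467000 mm³.
Direct shear f_v = P/L_w = 100×10³ / 290 = 344.8 N/mm (vertical).
Torsion M = P·e = 100×10³ × 210 = 21000000 N·mm.
Critical point at (x, y) = (57.5, 72.5) from centroid. f_tx = M·y/J = 1038 N/mm; f_ty = M·x/J = 823.2 N/mm.
Resultant f_max = √[f_tx² + (f_v + f_ty)²] = √[1038² + (344.8 + 823.2)²] = 1562 N/mm.
Capacity per unit length: r_n/Ω = (1/2.0) × 0.6 × 480 × (0.707 × 14) = 1425 N/mm.
1562 > 1425 → NOT adequate.

f_max ≈ 1560 N/mm; NOT adequate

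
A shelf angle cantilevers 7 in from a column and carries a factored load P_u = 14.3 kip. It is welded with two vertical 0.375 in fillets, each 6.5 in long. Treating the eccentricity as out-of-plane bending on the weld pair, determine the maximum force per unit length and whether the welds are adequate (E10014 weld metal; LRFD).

f_max ≈ 7.19 kip/in; adequate

E100XX → F_EXX = 100 ksi.
L_w = 2 × 6.5 = 13 in; section modulus (unit throat) S = 2 × L²/6 = 14.08 in².
Direct shear f_v = P/L_w = 14.3/13 = 1.1 kip/in.
Moment M = P × e = 14.3 × 7 = 100.1 kip·in; bending f_b = M/S = 7.108 kip/in.
f_max = √(f_v² + f_b²) = √(1.1² + 7.108²) = 7.192 kip/in.
φr_n = 0.75 × 0.6 × 100 × (0.707 × 0.375) = 11.93 kip/in → adequate.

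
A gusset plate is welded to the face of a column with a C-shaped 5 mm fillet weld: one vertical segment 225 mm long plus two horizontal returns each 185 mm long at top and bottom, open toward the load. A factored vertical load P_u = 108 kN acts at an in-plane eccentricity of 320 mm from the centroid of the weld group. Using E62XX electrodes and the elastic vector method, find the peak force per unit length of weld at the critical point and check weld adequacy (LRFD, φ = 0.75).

f_max ≈ 889 N/mm; adequate

E62XX → F_EXX = 620 MPa.
Total weld length L_w = 595 mm. Treat welds as unit-width lines.
Centroid: x̄ = 2×185×92.5 / 595 = 57.52 mm from the vertical weld.
Polar moment about centroid: J = I_x + I_y = [225³/12 + 2×185×112.5²] + [225×57.52² + 2(185³/12 + 185×34.98²)] = 7884000 mm³.
Direct shear f_v = P/L_w = 108×10³ / 595 = 181.5 N/mm (vertical).
Torsion M = P·e = 108×10³ × 320 = 34560000 N·mm.
Critical point at (x, y) = (127.5, 112.5) from centroid. f_tx = M·y/J = 493.1 N/mm; f_ty = M·x/J = 558.8 N/mm.
Resultant f_max = √[f_tx² + (f_v + f_ty)²] = √[493.1² + (181.5 + 558.8)²] = 889.5 N/mm.
Capacity per unit length: φr_n = 0.75 × 0.6 × 620 × (0.707 × 5) = 986.3 N/mm.
889.5 ≤ 986.3 → adequate.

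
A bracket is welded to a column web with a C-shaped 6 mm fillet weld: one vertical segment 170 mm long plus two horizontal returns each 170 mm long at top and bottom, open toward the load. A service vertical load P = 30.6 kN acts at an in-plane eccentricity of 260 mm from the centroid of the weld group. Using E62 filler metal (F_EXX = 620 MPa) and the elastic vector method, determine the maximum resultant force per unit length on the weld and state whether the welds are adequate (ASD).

f_max ≈ 300 N/mm; adequate

Total weld length L_w = 510 mm. Treat welds as unit-width lines.
Centroid: x̄ = 2×170×85 / 510 = 56.67 mm from the vertical weld.
Polar moment about centroid: J = I_x + I_y = [170³/12 + 2×170×85²] + [170×56.67² + 2(170³/12 + 170×28.33²)] = 4504000 mm³.
Direct shear f_v = P/L_w = 30.6×10³ / 510 = 60 N/mm (vertical).
Torsion M = P·e = 30.6×10³ × 260 = 7956000 N·mm.
Critical point at (x, y) = (113.3, 85) from centroid. f_tx = M·y/J = 150.2 N/mm; f_ty = M·x/J = 200.2 N/mm.
Resultant f_max = √[f_tx² + (f_v + f_ty)²] = √[150.2² + (60 + 200.2)²] = 300.4 N/mm.
Capacity per unit length: r_n/Ω = (1/2.0) × 0.6 × 620 × (0.707 × 6) = 789 N/mm.
300.4 ≤ 789 → adequate.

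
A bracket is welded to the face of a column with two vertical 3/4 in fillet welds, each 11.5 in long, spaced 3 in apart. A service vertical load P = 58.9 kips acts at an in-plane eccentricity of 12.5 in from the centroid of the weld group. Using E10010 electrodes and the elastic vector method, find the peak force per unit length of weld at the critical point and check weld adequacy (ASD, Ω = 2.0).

f_max ≈ 15.2 kip/in; adequate

E100XX → F_EXX = 100 ksi.
Total weld length L_w = 23 in. Treat welds as unit-width lines.
Polar moment about centroid: J = 2[d³/12 + d(b/2)²] = 2[11.5³/12 + 11.5×1.5²] = 305.2 in³.
Direct shear f_v = P/L_w = 58.9 / 23 = 2.561 kip/in (vertical).
Torsion M = P·e = 58.9 × 12.5 = 736.25 kip·in.
Critical point at (x, y) = (1.5, 5.75) from centroid. f_tx = M·y/J = 13.87 kip/in; f_ty = M·x/J = 3.618 kip/in.
Resultant f_max = √[f_tx² + (f_v + f_ty)²] = √[13.87² + (2.561 + 3.618)²] = 15.18 kip/in.
Capacity per unit length: r_n/Ω = (1/2.0) × 0.6 × 100 × (0.707 × 0.75) = 15.91 kip/in.
15.18 ≤ 15.91 → adequate.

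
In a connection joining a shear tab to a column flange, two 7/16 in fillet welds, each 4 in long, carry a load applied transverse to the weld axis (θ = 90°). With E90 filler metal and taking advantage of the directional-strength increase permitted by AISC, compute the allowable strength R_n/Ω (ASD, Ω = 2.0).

E90XX → F_EXX = 90 ksi.
t_e = 0.707 × 0.4375 = 0.3093 in; A_we = 0.3093 × 8 = 2.474 in².
Directional factor: 1.0 + 0.5 sin^1.5(90°) = 1.5.
F_nw = 0.6 × 90 × 1.5 = 81 ksi.
R_n/Ω = (81 × 2.474) / 2.0 = 100.2 kip.

R_n/Ω ≈ 100 kip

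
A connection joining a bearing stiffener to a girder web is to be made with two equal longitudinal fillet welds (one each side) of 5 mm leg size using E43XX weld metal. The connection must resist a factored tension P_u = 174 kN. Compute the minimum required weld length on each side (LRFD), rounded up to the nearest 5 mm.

L = 130 mm on each side

E43XX → F_EXX = 430 MPa.
Throat t_e = 0.707 × 5 = 3.535 mm.
φr_n = 0.75 × 0.6 × 430 × 3.535 × 10⁻³ = 0.684 kN/mm.
L_req = P_u / φr_n = 174 / 0.684 = 254.4 mm total.
Per side: 254.4 / 2 = 127.2 mm.
Round up → use L = 130 mm on each side.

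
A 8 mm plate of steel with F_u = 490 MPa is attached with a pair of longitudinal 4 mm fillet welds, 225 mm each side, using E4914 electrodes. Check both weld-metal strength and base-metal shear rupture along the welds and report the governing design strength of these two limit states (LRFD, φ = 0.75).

E49XX → F_EXX = 490 MPa.
t_e = 0.707 × 4 = 2.828 mm; L = 450 mm.
Weld metal: φR_n = 0.75 × 0.6 × 490 × 2.828 × 450 × 10⁻³ = 280.6 kN.
Base metal (shear rupture): φR_n = 0.75 × 0.6 × 490 × 8 × 450 × 10⁻³ = 793.8 kN.
Governing: weld metal.

φR_n ≈ 281 kN (weld metal governs)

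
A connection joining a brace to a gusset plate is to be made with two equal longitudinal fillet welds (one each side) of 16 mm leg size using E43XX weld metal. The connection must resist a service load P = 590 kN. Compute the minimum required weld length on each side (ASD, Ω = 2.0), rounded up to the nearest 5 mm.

L = 205 mm on each side

E43XX → F_EXX = 430 MPa.
Throat t_e = 0.707 × 16 = 11.31 mm.
r_n/Ω = (0.6 × 430 × 11.31) / 2.0 = 1459 N/mm = 1.459 kN/mm.
L_req = P / (r_n/Ω) = 590 / 1.459 = 404.3 mm total.
Per side: 404.3 / 2 = 202.2 mm.
Round up → use L = 205 mm on each side.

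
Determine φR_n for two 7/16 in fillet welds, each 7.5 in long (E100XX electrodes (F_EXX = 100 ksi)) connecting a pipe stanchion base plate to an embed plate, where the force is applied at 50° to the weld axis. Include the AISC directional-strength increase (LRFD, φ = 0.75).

t_e = 0.707 × 0.4375 = 0.3093 in; A_we = 0.3093 × 15 = 4.64 in².
Directional factor: 1.0 + 0.5 sin^1.5(50°) = 1.335.
F_nw = 0.6 × 100 × 1.335 = 80.11 ksi.
φR_n = 0.75 × 80.11 × 4.64 = 278.8 kips.

φR_n ≈ 279 kips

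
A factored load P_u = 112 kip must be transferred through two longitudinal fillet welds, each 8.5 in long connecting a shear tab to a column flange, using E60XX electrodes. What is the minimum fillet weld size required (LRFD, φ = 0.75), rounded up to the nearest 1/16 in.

E60XX → F_EXX = 60 ksi.
Total weld length L = 17 in.
Required throat t_e = P_u / (φ × 0.6 F_EXX × L) = 112 / (0.75 × 0.6 × 60 × 17) = 0.244 in.
Required leg w = t_e / 0.707 = 0.3451 in → use 3/8 in.

w = 3/8 in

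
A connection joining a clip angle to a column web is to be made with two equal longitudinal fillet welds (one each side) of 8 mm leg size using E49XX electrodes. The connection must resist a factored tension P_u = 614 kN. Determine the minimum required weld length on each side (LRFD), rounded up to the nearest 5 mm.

L = 250 mm on each side

E49XX → F_EXX = 490 MPa.
Throat t_e = 0.707 × 8 = 5.656 mm.
φr_n = 0.75 × 0.6 × 490 × 5.656 × 10⁻³ = 1.247 kN/mm.
L_req = P_u / φr_n = 614 / 1.247 = 492.3 mm total.
Per side: 492.3 / 2 = 246.2 mm.
Round up → use L = 250 mm on each side.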